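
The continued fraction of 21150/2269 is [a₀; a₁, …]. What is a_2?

21150 = 9·2269 + 729   →  a_0 = 9
2269 = 3·729 + 82   →  a_1 = 3
729 = 8·82 + 73   →  a_2 = 8

8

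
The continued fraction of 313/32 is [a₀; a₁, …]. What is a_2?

3

313 = 9·32 + 25   →  a_0 = 9
32 = 1·25 + 7   →  a_1 = 1
25 = 3·7 + 4   →  a_2 = 3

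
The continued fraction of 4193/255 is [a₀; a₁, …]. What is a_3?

1

4193 = 16·255 + 113   →  a_0 = 16
255 = 2·113 + 29   →  a_1 = 2
113 = 3·29 + 26   →  a_2 = 3
29 = 1·26 + 3   →  a_3 = 1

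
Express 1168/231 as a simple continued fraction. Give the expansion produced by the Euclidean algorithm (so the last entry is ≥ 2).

1168 = 5×231 + 13
231 = 17×13 + 10
13 = 1×10 + 3
10 = 3×3 + 1
3 = 3×1 + 0  (stop)
So 1168/231 = [5; 17, 1, 3, 3].

[5; 17, 1, 3, 3]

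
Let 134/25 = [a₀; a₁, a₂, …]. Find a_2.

1

134 = 5·25 + 9   →  a_0 = 5
25 = 2·9 + 7   →  a_1 = 2
9 = 1·7 + 2   →  a_2 = 1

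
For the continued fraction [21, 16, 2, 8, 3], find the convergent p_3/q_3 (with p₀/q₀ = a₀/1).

Using pₖ = aₖpₖ₋₁ + pₖ₋₂, qₖ = aₖqₖ₋₁ + qₖ₋₂ (with p₋₁=1, p₋₂=0, q₋₁=0, q₋₂=1):
  k=0: a=21, p=21, q=1
  k=1: a=16, p=337, q=16
  k=2: a=2, p=695, q=33
  k=3: a=8, p=5897, q=280

5897/280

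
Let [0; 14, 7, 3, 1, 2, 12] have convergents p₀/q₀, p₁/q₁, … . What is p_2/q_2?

Using pₖ = aₖpₖ₋₁ + pₖ₋₂, qₖ = aₖqₖ₋₁ + qₖ₋₂ (with p₋₁=1, p₋₂=0, q₋₁=0, q₋₂=1):
  k=0: a=0, p=0, q=1
  k=1: a=14, p=1, q=14
  k=2: a=7, p=7, q=99

7/99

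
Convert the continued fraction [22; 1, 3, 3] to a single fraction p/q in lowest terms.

Fold from the inside: start with 3/1.
  3 + 1/3 = 10/3
  1 + 3/10 = 13/10
  22 + 10/13 = 296/13

296/13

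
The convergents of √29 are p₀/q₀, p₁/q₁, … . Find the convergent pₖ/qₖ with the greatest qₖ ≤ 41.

√29 = [5; 2, 1, 1, 2, 10, …] (period length 5).
Convergents:
  p_0/q_0 = 5/1
  p_1/q_1 = 11/2
  p_2/q_2 = 16/3
  p_3/q_3 = 27/5
  p_4/q_4 = 70/13
  p_5/q_5 = 727/135
q_4 = 13 ≤ 41 < 135 = q_5, so the answer is 70/13.

70/13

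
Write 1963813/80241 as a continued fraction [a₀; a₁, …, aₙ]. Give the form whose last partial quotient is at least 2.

[24; 2, 9, 10, 1, 19, 9, 2]

1963813 = 24*80241 + 38029
80241 = 2*38029 + 4183
38029 = 9*4183 + 382
4183 = 10*382 + 363
382 = 1*363 + 19
363 = 19*19 + 2
19 = 9*2 + 1
2 = 2*1 + 0  (stop)
So 1963813/80241 = [24; 2, 9, 10, 1, 19, 9, 2].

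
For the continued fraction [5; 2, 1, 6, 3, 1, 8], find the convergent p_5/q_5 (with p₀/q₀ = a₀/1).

Using pₖ = aₖpₖ₋₁ + pₖ₋₂, qₖ = aₖqₖ₋₁ + qₖ₋₂ (with p₋₁=1, p₋₂=0, q₋₁=0, q₋₂=1):
  k=0: a=5, p=5, q=1
  k=1: a=2, p=11, q=2
  k=2: a=1, p=16, q=3
  k=3: a=6, p=107, q=20
  k=4: a=3, p=337, q=63
  k=5: a=1, p=444, q=83

444/83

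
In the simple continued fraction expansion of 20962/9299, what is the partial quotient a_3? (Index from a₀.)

20962 = 2·9299 + 2364   →  a_0 = 2
9299 = 3·2364 + 2207   →  a_1 = 3
2364 = 1·2207 + 157   →  a_2 = 1
2207 = 14·157 + 9   →  a_3 = 14

14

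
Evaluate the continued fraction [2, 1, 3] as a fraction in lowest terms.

Using pₖ = aₖpₖ₋₁ + pₖ₋₂ and qₖ = aₖqₖ₋₁ + qₖ₋₂:
  k=0: a=2, p=2, q=1
  k=1: a=1, p=3, q=1
  k=2: a=3, p=11, q=4

11/4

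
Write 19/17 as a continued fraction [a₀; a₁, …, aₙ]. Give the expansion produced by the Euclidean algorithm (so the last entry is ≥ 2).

[1; 8, 2]

19 = 1*17 + 2
17 = 8*2 + 1
2 = 2*1 + 0  (stop)
So 19/17 = [1; 8, 2].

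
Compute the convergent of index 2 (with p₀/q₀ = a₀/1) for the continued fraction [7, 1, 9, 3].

Using pₖ = aₖpₖ₋₁ + pₖ₋₂, qₖ = aₖqₖ₋₁ + qₖ₋₂ (with p₋₁=1, p₋₂=0, q₋₁=0, q₋₂=1):
  k=0: a=7, p=7, q=1
  k=1: a=1, p=8, q=1
  k=2: a=9, p=79, q=10

79/10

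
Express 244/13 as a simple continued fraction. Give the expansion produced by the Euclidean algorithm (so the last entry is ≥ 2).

[18; 1, 3, 3]

244 = 18×13 + 10
13 = 1×10 + 3
10 = 3×3 + 1
3 = 3×1 + 0  (stop)
So 244/13 = [18; 1, 3, 3].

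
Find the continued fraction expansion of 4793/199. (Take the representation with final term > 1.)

4793 = 24×199 + 17
199 = 11×17 + 12
17 = 1×12 + 5
12 = 2×5 + 2
5 = 2×2 + 1
2 = 2×1 + 0  (stop)
So 4793/199 = [24; 11, 1, 2, 2, 2].

[24; 11, 1, 2, 2, 2]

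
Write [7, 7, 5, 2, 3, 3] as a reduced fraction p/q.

6411/898

Fold from the inside: start with 3/1.
  3 + 1/3 = 10/3
  2 + 3/10 = 23/10
  5 + 10/23 = 125/23
  7 + 23/125 = 898/125
  7 + 125/898 = 6411/898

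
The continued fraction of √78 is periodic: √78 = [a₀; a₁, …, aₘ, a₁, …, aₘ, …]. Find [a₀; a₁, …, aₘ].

[8; 1, 4, 1, 16]

a₀ = ⌊√78⌋ = 8.
With m₀=0, d₀=1 and mₖ₊₁ = dₖaₖ − mₖ, dₖ₊₁ = (n − mₖ₊₁²)/dₖ, aₖ₊₁ = ⌊(a₀+mₖ₊₁)/dₖ₊₁⌋:
  k=1: m=8, d=14, a=1
  k=2: m=6, d=3, a=4
  k=3: m=6, d=14, a=1
  k=4: m=8, d=1, a=16
d=1 and a=2a₀=16 at k=4, so the next step gives (m, d) = (8, 14) again — its k=1 value — and the period has length 4.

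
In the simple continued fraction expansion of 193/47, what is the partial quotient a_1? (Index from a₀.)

193 = 4·47 + 5   →  a_0 = 4
47 = 9·5 + 2   →  a_1 = 9

9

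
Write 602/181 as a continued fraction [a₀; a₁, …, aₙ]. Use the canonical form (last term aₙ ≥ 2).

602 = 3×181 + 59
181 = 3×59 + 4
59 = 14×4 + 3
4 = 1×3 + 1
3 = 3×1 + 0  (stop)
So 602/181 = [3; 3, 14, 1, 3].

[3; 3, 14, 1, 3]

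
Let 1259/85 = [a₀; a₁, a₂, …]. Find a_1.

1259 = 14·85 + 69   →  a_0 = 14
85 = 1·69 + 16   →  a_1 = 1

1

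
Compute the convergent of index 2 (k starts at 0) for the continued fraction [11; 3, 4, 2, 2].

147/13

Using pₖ = aₖpₖ₋₁ + pₖ₋₂, qₖ = aₖqₖ₋₁ + qₖ₋₂ (with p₋₁=1, p₋₂=0, q₋₁=0, q₋₂=1):
  k=0: a=11, p=11, q=1
  k=1: a=3, p=34, q=3
  k=2: a=4, p=147, q=13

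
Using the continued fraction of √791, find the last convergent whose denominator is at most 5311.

√791 = [28; 8, 56, …] (period length 2).
Convergents:
  p_0/q_0 = 28/1
  p_1/q_1 = 225/8
  p_2/q_2 = 12628/449
  p_3/q_3 = 101249/3600
  p_4/q_4 = 5682572/202049
q_3 = 3600 ≤ 5311 < 202049 = q_4, so the answer is 101249/3600.

101249/3600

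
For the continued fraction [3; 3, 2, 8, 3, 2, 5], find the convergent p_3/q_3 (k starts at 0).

Using pₖ = aₖpₖ₋₁ + pₖ₋₂, qₖ = aₖqₖ₋₁ + qₖ₋₂ (with p₋₁=1, p₋₂=0, q₋₁=0, q₋₂=1):
  k=0: a=3, p=3, q=1
  k=1: a=3, p=10, q=3
  k=2: a=2, p=23, q=7
  k=3: a=8, p=194, q=59

194/59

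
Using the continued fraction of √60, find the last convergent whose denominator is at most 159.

√60 = [7; 1, 2, 1, 14, …] (period length 4).
Convergents:
  p_0/q_0 = 7/1
  p_1/q_1 = 8/1
  p_2/q_2 = 23/3
  p_3/q_3 = 31/4
  p_4/q_4 = 457/59
  p_5/q_5 = 488/63
  p_6/q_6 = 1433/185
q_5 = 63 ≤ 159 < 185 = q_6, so the answer is 488/63.

488/63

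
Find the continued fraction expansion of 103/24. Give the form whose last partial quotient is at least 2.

[4; 3, 2, 3]

103 = 4·24 + 7
24 = 3·7 + 3
7 = 2·3 + 1
3 = 3·1 + 0  (stop)
So 103/24 = [4; 3, 2, 3].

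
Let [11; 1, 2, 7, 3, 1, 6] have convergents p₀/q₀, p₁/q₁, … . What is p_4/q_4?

806/69

Using pₖ = aₖpₖ₋₁ + pₖ₋₂, qₖ = aₖqₖ₋₁ + qₖ₋₂ (with p₋₁=1, p₋₂=0, q₋₁=0, q₋₂=1):
  k=0: a=11, p=11, q=1
  k=1: a=1, p=12, q=1
  k=2: a=2, p=35, q=3
  k=3: a=7, p=257, q=22
  k=4: a=3, p=806, q=69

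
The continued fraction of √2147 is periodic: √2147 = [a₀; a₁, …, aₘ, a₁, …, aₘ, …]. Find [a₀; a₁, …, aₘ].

a₀ = ⌊√2147⌋ = 46.

[46; 2, 1, 45, 1, 2, 92]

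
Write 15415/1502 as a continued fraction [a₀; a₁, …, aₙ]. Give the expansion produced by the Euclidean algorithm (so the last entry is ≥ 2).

[10; 3, 1, 4, 15, 1, 1, 2]

15415 = 10×1502 + 395
1502 = 3×395 + 317
395 = 1×317 + 78
317 = 4×78 + 5
78 = 15×5 + 3
5 = 1×3 + 2
3 = 1×2 + 1
2 = 2×1 + 0  (stop)
So 15415/1502 = [10; 3, 1, 4, 15, 1, 1, 2].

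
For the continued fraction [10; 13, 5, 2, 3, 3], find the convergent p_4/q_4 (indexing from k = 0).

Using pₖ = aₖpₖ₋₁ + pₖ₋₂, qₖ = aₖqₖ₋₁ + qₖ₋₂ (with p₋₁=1, p₋₂=0, q₋₁=0, q₋₂=1):
  k=0: a=10, p=10, q=1
  k=1: a=13, p=131, q=13
  k=2: a=5, p=665, q=66
  k=3: a=2, p=1461, q=145
  k=4: a=3, p=5048, q=501

5048/501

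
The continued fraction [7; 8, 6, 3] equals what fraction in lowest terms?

Fold from the inside: start with 3/1.
  6 + 1/3 = 19/3
  8 + 3/19 = 155/19
  7 + 19/155 = 1104/155

1104/155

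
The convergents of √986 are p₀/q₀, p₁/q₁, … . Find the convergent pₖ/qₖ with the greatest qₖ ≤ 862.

√986 = [31; 2, 2, 62, …] (period length 3).
Convergents:
  p_0/q_0 = 31/1
  p_1/q_1 = 63/2
  p_2/q_2 = 157/5
  p_3/q_3 = 9797/312
  p_4/q_4 = 19751/629
  p_5/q_5 = 49299/1570
q_4 = 629 ≤ 862 < 1570 = q_5, so the answer is 19751/629.

19751/629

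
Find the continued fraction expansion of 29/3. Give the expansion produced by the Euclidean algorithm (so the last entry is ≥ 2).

[9; 1, 2]

29 = 9*3 + 2
3 = 1*2 + 1
2 = 2*1 + 0  (stop)
So 29/3 = [9; 1, 2].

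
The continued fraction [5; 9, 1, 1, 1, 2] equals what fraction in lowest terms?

393/77

Fold from the inside: start with 2/1.
  1 + 1/2 = 3/2
  1 + 2/3 = 5/3
  1 + 3/5 = 8/5
  9 + 5/8 = 77/8
  5 + 8/77 = 393/77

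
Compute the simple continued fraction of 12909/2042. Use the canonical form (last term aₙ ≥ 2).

12909 = 6·2042 + 657
2042 = 3·657 + 71
657 = 9·71 + 18
71 = 3·18 + 17
18 = 1·17 + 1
17 = 17·1 + 0  (stop)
So 12909/2042 = [6; 3, 9, 3, 1, 17].

[6; 3, 9, 3, 1, 17]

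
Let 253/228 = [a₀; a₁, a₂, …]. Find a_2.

8

253 = 1·228 + 25   →  a_0 = 1
228 = 9·25 + 3   →  a_1 = 9
25 = 8·3 + 1   →  a_2 = 8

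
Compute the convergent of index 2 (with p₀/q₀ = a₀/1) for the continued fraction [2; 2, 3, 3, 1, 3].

17/7

Using pₖ = aₖpₖ₋₁ + pₖ₋₂, qₖ = aₖqₖ₋₁ + qₖ₋₂ (with p₋₁=1, p₋₂=0, q₋₁=0, q₋₂=1):
  k=0: a=2, p=2, q=1
  k=1: a=2, p=5, q=2
  k=2: a=3, p=17, q=7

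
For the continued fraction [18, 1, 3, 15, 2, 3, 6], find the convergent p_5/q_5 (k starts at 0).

8233/439

Using pₖ = aₖpₖ₋₁ + pₖ₋₂, qₖ = aₖqₖ₋₁ + qₖ₋₂ (with p₋₁=1, p₋₂=0, q₋₁=0, q₋₂=1):
  k=0: a=18, p=18, q=1
  k=1: a=1, p=19, q=1
  k=2: a=3, p=75, q=4
  k=3: a=15, p=1144, q=61
  k=4: a=2, p=2363, q=126
  k=5: a=3, p=8233, q=439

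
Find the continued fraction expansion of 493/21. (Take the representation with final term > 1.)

493 = 23·21 + 10
21 = 2·10 + 1
10 = 10·1 + 0  (stop)
So 493/21 = [23; 2, 10].

[23; 2, 10]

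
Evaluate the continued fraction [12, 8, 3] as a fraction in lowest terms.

303/25

Using pₖ = aₖpₖ₋₁ + pₖ₋₂ and qₖ = aₖqₖ₋₁ + qₖ₋₂:
  k=0: a=12, p=12, q=1
  k=1: a=8, p=97, q=8
  k=2: a=3, p=303, q=25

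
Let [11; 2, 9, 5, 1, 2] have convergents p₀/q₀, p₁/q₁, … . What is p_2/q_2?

218/19

Using pₖ = aₖpₖ₋₁ + pₖ₋₂, qₖ = aₖqₖ₋₁ + qₖ₋₂ (with p₋₁=1, p₋₂=0, q₋₁=0, q₋₂=1):
  k=0: a=11, p=11, q=1
  k=1: a=2, p=23, q=2
  k=2: a=9, p=218, q=19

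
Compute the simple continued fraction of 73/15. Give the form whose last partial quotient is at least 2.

73 = 4·15 + 13
15 = 1·13 + 2
13 = 6·2 + 1
2 = 2·1 + 0  (stop)
So 73/15 = [4; 1, 6, 2].

[4; 1, 6, 2]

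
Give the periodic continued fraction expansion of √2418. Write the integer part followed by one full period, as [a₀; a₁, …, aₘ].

[49; 5, 1, 3, 2, 3, 1, 5, 98]

a₀ = ⌊√2418⌋ = 49.
With m₀=0, d₀=1 and mₖ₊₁ = dₖaₖ − mₖ, dₖ₊₁ = (n − mₖ₊₁²)/dₖ, aₖ₊₁ = ⌊(a₀+mₖ₊₁)/dₖ₊₁⌋:
  k=1: m=49, d=17, a=5
  k=2: m=36, d=66, a=1
  k=3: m=30, d=23, a=3
  k=4: m=39, d=39, a=2
  k=5: m=39, d=23, a=3
  k=6: m=30, d=66, a=1
  k=7: m=36, d=17, a=5
  k=8: m=49, d=1, a=98
d=1 and a=2a₀=98 at k=8, so the next step gives (m, d) = (49, 17) again — its k=1 value — and the period has length 8.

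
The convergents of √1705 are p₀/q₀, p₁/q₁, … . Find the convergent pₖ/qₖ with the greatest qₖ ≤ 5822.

81551/1975

√1705 = [41; 3, 2, 3, 82, …] (period length 4).
Convergents:
  p_0/q_0 = 41/1
  p_1/q_1 = 124/3
  p_2/q_2 = 289/7
  p_3/q_3 = 991/24
  p_4/q_4 = 81551/1975
  p_5/q_5 = 245644/5949
q_4 = 1975 ≤ 5822 < 5949 = q_5, so the answer is 81551/1975.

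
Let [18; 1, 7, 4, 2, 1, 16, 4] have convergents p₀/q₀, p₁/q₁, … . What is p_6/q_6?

33717/1786

Using pₖ = aₖpₖ₋₁ + pₖ₋₂, qₖ = aₖqₖ₋₁ + qₖ₋₂ (with p₋₁=1, p₋₂=0, q₋₁=0, q₋₂=1):
  k=0: a=18, p=18, q=1
  k=1: a=1, p=19, q=1
  k=2: a=7, p=151, q=8
  k=3: a=4, p=623, q=33
  k=4: a=2, p=1397, q=74
  k=5: a=1, p=2020, q=107
  k=6: a=16, p=33717, q=1786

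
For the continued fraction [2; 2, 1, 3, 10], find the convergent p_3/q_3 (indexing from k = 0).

26/11

Using pₖ = aₖpₖ₋₁ + pₖ₋₂, qₖ = aₖqₖ₋₁ + qₖ₋₂ (with p₋₁=1, p₋₂=0, q₋₁=0, q₋₂=1):
  k=0: a=2, p=2, q=1
  k=1: a=2, p=5, q=2
  k=2: a=1, p=7, q=3
  k=3: a=3, p=26, q=11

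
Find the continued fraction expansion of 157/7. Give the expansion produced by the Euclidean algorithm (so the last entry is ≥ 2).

[22; 2, 3]

157 = 22*7 + 3
7 = 2*3 + 1
3 = 3*1 + 0  (stop)
So 157/7 = [22; 2, 3].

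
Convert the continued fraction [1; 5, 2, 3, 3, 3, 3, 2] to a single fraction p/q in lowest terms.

3719/3141

Using pₖ = aₖpₖ₋₁ + pₖ₋₂ and qₖ = aₖqₖ₋₁ + qₖ₋₂:
  k=0: a=1, p=1, q=1
  k=1: a=5, p=6, q=5
  k=2: a=2, p=13, q=11
  k=3: a=3, p=45, q=38
  k=4: a=3, p=148, q=125
  k=5: a=3, p=489, q=413
  k=6: a=3, p=1615, q=1364
  k=7: a=2, p=3719, q=3141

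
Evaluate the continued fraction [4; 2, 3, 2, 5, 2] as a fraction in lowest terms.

Using pₖ = aₖpₖ₋₁ + pₖ₋₂ and qₖ = aₖqₖ₋₁ + qₖ₋₂:
  k=0: a=4, p=4, q=1
  k=1: a=2, p=9, q=2
  k=2: a=3, p=31, q=7
  k=3: a=2, p=71, q=16
  k=4: a=5, p=386, q=87
  k=5: a=2, p=843, q=190

843/190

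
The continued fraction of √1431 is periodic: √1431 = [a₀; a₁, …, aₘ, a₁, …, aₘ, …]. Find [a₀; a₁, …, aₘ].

a₀ = ⌊√1431⌋ = 37.
With m₀=0, d₀=1 and mₖ₊₁ = dₖaₖ − mₖ, dₖ₊₁ = (n − mₖ₊₁²)/dₖ, aₖ₊₁ = ⌊(a₀+mₖ₊₁)/dₖ₊₁⌋:
  k=1: m=37, d=62, a=1
  k=2: m=25, d=13, a=4
  k=3: m=27, d=54, a=1
  k=4: m=27, d=13, a=4
  k=5: m=25, d=62, a=1
  k=6: m=37, d=1, a=74
d=1 and a=2a₀=74 at k=6, so the next step gives (m, d) = (37, 62) again — its k=1 value — and the period has length 6.

[37; 1, 4, 1, 4, 1, 74]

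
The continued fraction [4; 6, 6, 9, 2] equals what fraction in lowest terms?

2976/715

Using pₖ = aₖpₖ₋₁ + pₖ₋₂ and qₖ = aₖqₖ₋₁ + qₖ₋₂:
  k=0: a=4, p=4, q=1
  k=1: a=6, p=25, q=6
  k=2: a=6, p=154, q=37
  k=3: a=9, p=1411, q=339
  k=4: a=2, p=2976, q=715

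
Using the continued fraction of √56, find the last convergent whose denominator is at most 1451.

√56 = [7; 2, 14, …] (period length 2).
Convergents:
  p_0/q_0 = 7/1
  p_1/q_1 = 15/2
  p_2/q_2 = 217/29
  p_3/q_3 = 449/60
  p_4/q_4 = 6503/869
  p_5/q_5 = 13455/1798
q_4 = 869 ≤ 1451 < 1798 = q_5, so the answer is 6503/869.

6503/869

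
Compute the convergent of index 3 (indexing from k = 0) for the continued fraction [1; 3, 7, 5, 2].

149/113

Using pₖ = aₖpₖ₋₁ + pₖ₋₂, qₖ = aₖqₖ₋₁ + qₖ₋₂ (with p₋₁=1, p₋₂=0, q₋₁=0, q₋₂=1):
  k=0: a=1, p=1, q=1
  k=1: a=3, p=4, q=3
  k=2: a=7, p=29, q=22
  k=3: a=5, p=149, q=113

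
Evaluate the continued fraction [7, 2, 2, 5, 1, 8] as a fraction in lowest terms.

2096/283

Fold from the inside: start with 8/1.
  1 + 1/8 = 9/8
  5 + 8/9 = 53/9
  2 + 9/53 = 115/53
  2 + 53/115 = 283/115
  7 + 115/283 = 2096/283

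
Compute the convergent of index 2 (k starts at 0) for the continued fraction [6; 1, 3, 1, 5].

Using pₖ = aₖpₖ₋₁ + pₖ₋₂, qₖ = aₖqₖ₋₁ + qₖ₋₂ (with p₋₁=1, p₋₂=0, q₋₁=0, q₋₂=1):
  k=0: a=6, p=6, q=1
  k=1: a=1, p=7, q=1
  k=2: a=3, p=27, q=4

27/4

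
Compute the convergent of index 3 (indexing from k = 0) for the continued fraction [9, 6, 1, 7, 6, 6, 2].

Using pₖ = aₖpₖ₋₁ + pₖ₋₂, qₖ = aₖqₖ₋₁ + qₖ₋₂ (with p₋₁=1, p₋₂=0, q₋₁=0, q₋₂=1):
  k=0: a=9, p=9, q=1
  k=1: a=6, p=55, q=6
  k=2: a=1, p=64, q=7
  k=3: a=7, p=503, q=55

503/55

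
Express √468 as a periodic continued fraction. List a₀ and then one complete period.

a₀ = ⌊√468⌋ = 21.
With m₀=0, d₀=1 and mₖ₊₁ = dₖaₖ − mₖ, dₖ₊₁ = (n − mₖ₊₁²)/dₖ, aₖ₊₁ = ⌊(a₀+mₖ₊₁)/dₖ₊₁⌋:
  k=1: m=21, d=27, a=1
  k=2: m=6, d=16, a=1
  k=3: m=10, d=23, a=1
  k=4: m=13, d=13, a=2
  k=5: m=13, d=23, a=1
  k=6: m=10, d=16, a=1
  k=7: m=6, d=27, a=1
  k=8: m=21, d=1, a=42
d=1 and a=2a₀=42 at k=8, so the next step gives (m, d) = (21, 27) again — its k=1 value — and the period has length 8.

[21; 1, 1, 1, 2, 1, 1, 1, 42]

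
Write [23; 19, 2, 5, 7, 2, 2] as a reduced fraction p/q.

Using pₖ = aₖpₖ₋₁ + pₖ₋₂ and qₖ = aₖqₖ₋₁ + qₖ₋₂:
  k=0: a=23, p=23, q=1
  k=1: a=19, p=438, q=19
  k=2: a=2, p=899, q=39
  k=3: a=5, p=4933, q=214
  k=4: a=7, p=35430, q=1537
  k=5: a=2, p=75793, q=3288
  k=6: a=2, p=187016, q=8113

187016/8113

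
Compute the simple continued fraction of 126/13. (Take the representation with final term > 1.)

[9; 1, 2, 4]

126 = 9·13 + 9
13 = 1·9 + 4
9 = 2·4 + 1
4 = 4·1 + 0  (stop)
So 126/13 = [9; 1, 2, 4].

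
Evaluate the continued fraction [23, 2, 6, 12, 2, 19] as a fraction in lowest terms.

150368/6409

Using pₖ = aₖpₖ₋₁ + pₖ₋₂ and qₖ = aₖqₖ₋₁ + qₖ₋₂:
  k=0: a=23, p=23, q=1
  k=1: a=2, p=47, q=2
  k=2: a=6, p=305, q=13
  k=3: a=12, p=3707, q=158
  k=4: a=2, p=7719, q=329
  k=5: a=19, p=150368, q=6409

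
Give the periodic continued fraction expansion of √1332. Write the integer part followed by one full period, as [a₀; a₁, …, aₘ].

[36; 2, 72]

a₀ = ⌊√1332⌋ = 36.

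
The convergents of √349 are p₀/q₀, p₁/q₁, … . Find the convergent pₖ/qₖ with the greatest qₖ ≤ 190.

2933/157

√349 = [18; 1, 2, 7, 7, 2, 1, 36, …] (period length 7).
Convergents:
  p_0/q_0 = 18/1
  p_1/q_1 = 19/1
  p_2/q_2 = 56/3
  p_3/q_3 = 411/22
  p_4/q_4 = 2933/157
  p_5/q_5 = 6277/336
q_4 = 157 ≤ 190 < 336 = q_5, so the answer is 2933/157.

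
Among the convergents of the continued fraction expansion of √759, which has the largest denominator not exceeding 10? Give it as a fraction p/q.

248/9

√759 = [27; 1, 1, 4, 1, 1, 54, …] (period length 6).
Convergents:
  p_0/q_0 = 27/1
  p_1/q_1 = 28/1
  p_2/q_2 = 55/2
  p_3/q_3 = 248/9
  p_4/q_4 = 303/11
q_3 = 9 ≤ 10 < 11 = q_4, so the answer is 248/9.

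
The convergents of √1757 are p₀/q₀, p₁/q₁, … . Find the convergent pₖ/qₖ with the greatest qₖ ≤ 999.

41707/995

√1757 = [41; 1, 10, 1, 82, …] (period length 4).
Convergents:
  p_0/q_0 = 41/1
  p_1/q_1 = 42/1
  p_2/q_2 = 461/11
  p_3/q_3 = 503/12
  p_4/q_4 = 41707/995
  p_5/q_5 = 42210/1007
q_4 = 995 ≤ 999 < 1007 = q_5, so the answer is 41707/995.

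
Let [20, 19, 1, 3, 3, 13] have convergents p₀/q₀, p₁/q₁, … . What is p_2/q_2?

401/20

Using pₖ = aₖpₖ₋₁ + pₖ₋₂, qₖ = aₖqₖ₋₁ + qₖ₋₂ (with p₋₁=1, p₋₂=0, q₋₁=0, q₋₂=1):
  k=0: a=20, p=20, q=1
  k=1: a=19, p=381, q=19
  k=2: a=1, p=401, q=20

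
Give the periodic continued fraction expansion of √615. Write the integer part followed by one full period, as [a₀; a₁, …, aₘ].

a₀ = ⌊√615⌋ = 24.

[24; 1, 3, 1, 48]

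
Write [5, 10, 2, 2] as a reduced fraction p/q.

Fold from the inside: start with 2/1.
  2 + 1/2 = 5/2
  10 + 2/5 = 52/5
  5 + 5/52 = 265/52

265/52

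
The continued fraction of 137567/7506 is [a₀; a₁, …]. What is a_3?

137567 = 18·7506 + 2459   →  a_0 = 18
7506 = 3·2459 + 129   →  a_1 = 3
2459 = 19·129 + 8   →  a_2 = 19
129 = 16·8 + 1   →  a_3 = 16

16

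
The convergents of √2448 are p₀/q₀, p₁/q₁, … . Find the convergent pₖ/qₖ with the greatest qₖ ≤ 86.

√2448 = [49; 2, 10, 2, 98, …] (period length 4).
Convergents:
  p_0/q_0 = 49/1
  p_1/q_1 = 99/2
  p_2/q_2 = 1039/21
  p_3/q_3 = 2177/44
  p_4/q_4 = 214385/4333
q_3 = 44 ≤ 86 < 4333 = q_4, so the answer is 2177/44.

2177/44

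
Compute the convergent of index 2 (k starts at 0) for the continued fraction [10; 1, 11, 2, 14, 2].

131/12

Using pₖ = aₖpₖ₋₁ + pₖ₋₂, qₖ = aₖqₖ₋₁ + qₖ₋₂ (with p₋₁=1, p₋₂=0, q₋₁=0, q₋₂=1):
  k=0: a=10, p=10, q=1
  k=1: a=1, p=11, q=1
  k=2: a=11, p=131, q=12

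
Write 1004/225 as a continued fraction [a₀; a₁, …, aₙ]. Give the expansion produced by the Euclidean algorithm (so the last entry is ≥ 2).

1004 = 4*225 + 104
225 = 2*104 + 17
104 = 6*17 + 2
17 = 8*2 + 1
2 = 2*1 + 0  (stop)
So 1004/225 = [4; 2, 6, 8, 2].

[4; 2, 6, 8, 2]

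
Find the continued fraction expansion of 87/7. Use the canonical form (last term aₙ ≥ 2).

[12; 2, 3]

87 = 12·7 + 3
7 = 2·3 + 1
3 = 3·1 + 0  (stop)
So 87/7 = [12; 2, 3].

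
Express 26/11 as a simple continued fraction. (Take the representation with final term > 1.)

[2; 2, 1, 3]

26 = 2*11 + 4
11 = 2*4 + 3
4 = 1*3 + 1
3 = 3*1 + 0  (stop)
So 26/11 = [2; 2, 1, 3].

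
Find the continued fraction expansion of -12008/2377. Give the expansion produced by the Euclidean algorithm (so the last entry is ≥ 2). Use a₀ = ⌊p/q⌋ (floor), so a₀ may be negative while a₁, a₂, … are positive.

[-6; 1, 18, 3, 13, 3]

-12008 = -6*2377 + 2254
2377 = 1*2254 + 123
2254 = 18*123 + 40
123 = 3*40 + 3
40 = 13*3 + 1
3 = 3*1 + 0  (stop)
So -12008/2377 = [-6; 1, 18, 3, 13, 3].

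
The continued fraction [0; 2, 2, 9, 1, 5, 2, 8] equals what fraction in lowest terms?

2276/5635

Fold from the inside: start with 8/1.
  2 + 1/8 = 17/8
  5 + 8/17 = 93/17
  1 + 17/93 = 110/93
  9 + 93/110 = 1083/110
  2 + 110/1083 = 2276/1083
  2 + 1083/2276 = 5635/2276
  0 + 2276/5635 = 2276/5635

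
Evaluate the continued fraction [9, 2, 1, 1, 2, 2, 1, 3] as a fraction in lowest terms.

Fold from the inside: start with 3/1.
  1 + 1/3 = 4/3
  2 + 3/4 = 11/4
  2 + 4/11 = 26/11
  1 + 11/26 = 37/26
  1 + 26/37 = 63/37
  2 + 37/63 = 163/63
  9 + 63/163 = 1530/163

1530/163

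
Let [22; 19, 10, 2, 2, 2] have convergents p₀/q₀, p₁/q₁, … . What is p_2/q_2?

Using pₖ = aₖpₖ₋₁ + pₖ₋₂, qₖ = aₖqₖ₋₁ + qₖ₋₂ (with p₋₁=1, p₋₂=0, q₋₁=0, q₋₂=1):
  k=0: a=22, p=22, q=1
  k=1: a=19, p=419, q=19
  k=2: a=10, p=4212, q=191

4212/191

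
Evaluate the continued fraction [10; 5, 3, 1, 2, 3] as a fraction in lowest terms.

1987/195

Fold from the inside: start with 3/1.
  2 + 1/3 = 7/3
  1 + 3/7 = 10/7
  3 + 7/10 = 37/10
  5 + 10/37 = 195/37
  10 + 37/195 = 1987/195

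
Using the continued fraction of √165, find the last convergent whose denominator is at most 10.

√165 = [12; 1, 5, 2, 5, 1, 24, …] (period length 6).
Convergents:
  p_0/q_0 = 12/1
  p_1/q_1 = 13/1
  p_2/q_2 = 77/6
  p_3/q_3 = 167/13
q_2 = 6 ≤ 10 < 13 = q_3, so the answer is 77/6.

77/6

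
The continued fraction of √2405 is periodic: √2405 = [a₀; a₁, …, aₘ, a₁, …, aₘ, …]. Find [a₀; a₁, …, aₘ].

[49; 24, 1, 1, 24, 98]

a₀ = ⌊√2405⌋ = 49.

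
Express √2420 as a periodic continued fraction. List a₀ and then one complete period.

a₀ = ⌊√2420⌋ = 49.
With m₀=0, d₀=1 and mₖ₊₁ = dₖaₖ − mₖ, dₖ₊₁ = (n − mₖ₊₁²)/dₖ, aₖ₊₁ = ⌊(a₀+mₖ₊₁)/dₖ₊₁⌋:
  k=1: m=49, d=19, a=5
  k=2: m=46, d=16, a=5
  k=3: m=34, d=79, a=1
  k=4: m=45, d=5, a=18
  k=5: m=45, d=79, a=1
  k=6: m=34, d=16, a=5
  k=7: m=46, d=19, a=5
  k=8: m=49, d=1, a=98
d=1 and a=2a₀=98 at k=8, so the next step gives (m, d) = (49, 19) again — its k=1 value — and the period has length 8.

[49; 5, 5, 1, 18, 1, 5, 5, 98]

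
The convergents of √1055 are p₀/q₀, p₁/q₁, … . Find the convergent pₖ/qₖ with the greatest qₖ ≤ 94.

√1055 = [32; 2, 12, 2, 64, …] (period length 4).
Convergents:
  p_0/q_0 = 32/1
  p_1/q_1 = 65/2
  p_2/q_2 = 812/25
  p_3/q_3 = 1689/52
  p_4/q_4 = 108908/3353
q_3 = 52 ≤ 94 < 3353 = q_4, so the answer is 1689/52.

1689/52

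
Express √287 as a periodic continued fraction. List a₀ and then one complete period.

a₀ = ⌊√287⌋ = 16.
With m₀=0, d₀=1 and mₖ₊₁ = dₖaₖ − mₖ, dₖ₊₁ = (n − mₖ₊₁²)/dₖ, aₖ₊₁ = ⌊(a₀+mₖ₊₁)/dₖ₊₁⌋:
  k=1: m=16, d=31, a=1
  k=2: m=15, d=2, a=15
  k=3: m=15, d=31, a=1
  k=4: m=16, d=1, a=32
d=1 and a=2a₀=32 at k=4, so the next step gives (m, d) = (16, 31) again — its k=1 value — and the period has length 4.

[16; 1, 15, 1, 32]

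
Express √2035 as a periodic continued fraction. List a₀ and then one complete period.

a₀ = ⌊√2035⌋ = 45.
With m₀=0, d₀=1 and mₖ₊₁ = dₖaₖ − mₖ, dₖ₊₁ = (n − mₖ₊₁²)/dₖ, aₖ₊₁ = ⌊(a₀+mₖ₊₁)/dₖ₊₁⌋:
  k=1: m=45, d=10, a=9
  k=2: m=45, d=1, a=90
d=1 and a=2a₀=90 at k=2, so the next step gives (m, d) = (45, 10) again — its k=1 value — and the period has length 2.

[45; 9, 90]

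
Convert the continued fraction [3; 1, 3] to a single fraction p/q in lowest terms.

Fold from the inside: start with 3/1.
  1 + 1/3 = 4/3
  3 + 3/4 = 15/4

15/4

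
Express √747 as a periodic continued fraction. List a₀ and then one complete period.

[27; 3, 54]

a₀ = ⌊√747⌋ = 27.
With m₀=0, d₀=1 and mₖ₊₁ = dₖaₖ − mₖ, dₖ₊₁ = (n − mₖ₊₁²)/dₖ, aₖ₊₁ = ⌊(a₀+mₖ₊₁)/dₖ₊₁⌋:
  k=1: m=27, d=18, a=3
  k=2: m=27, d=1, a=54
d=1 and a=2a₀=54 at k=2, so the next step gives (m, d) = (27, 18) again — its k=1 value — and the period has length 2.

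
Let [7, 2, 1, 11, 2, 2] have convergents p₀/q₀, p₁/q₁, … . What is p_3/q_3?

257/35

Using pₖ = aₖpₖ₋₁ + pₖ₋₂, qₖ = aₖqₖ₋₁ + qₖ₋₂ (with p₋₁=1, p₋₂=0, q₋₁=0, q₋₂=1):
  k=0: a=7, p=7, q=1
  k=1: a=2, p=15, q=2
  k=2: a=1, p=22, q=3
  k=3: a=11, p=257, q=35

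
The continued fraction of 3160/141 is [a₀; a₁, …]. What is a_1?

2

3160 = 22·141 + 58   →  a_0 = 22
141 = 2·58 + 25   →  a_1 = 2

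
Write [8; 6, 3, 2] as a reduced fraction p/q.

359/44

Using pₖ = aₖpₖ₋₁ + pₖ₋₂ and qₖ = aₖqₖ₋₁ + qₖ₋₂:
  k=0: a=8, p=8, q=1
  k=1: a=6, p=49, q=6
  k=2: a=3, p=155, q=19
  k=3: a=2, p=359, q=44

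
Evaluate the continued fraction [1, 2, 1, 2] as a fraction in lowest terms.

11/8

Using pₖ = aₖpₖ₋₁ + pₖ₋₂ and qₖ = aₖqₖ₋₁ + qₖ₋₂:
  k=0: a=1, p=1, q=1
  k=1: a=2, p=3, q=2
  k=2: a=1, p=4, q=3
  k=3: a=2, p=11, q=8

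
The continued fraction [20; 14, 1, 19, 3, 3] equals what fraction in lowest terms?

Using pₖ = aₖpₖ₋₁ + pₖ₋₂ and qₖ = aₖqₖ₋₁ + qₖ₋₂:
  k=0: a=20, p=20, q=1
  k=1: a=14, p=281, q=14
  k=2: a=1, p=301, q=15
  k=3: a=19, p=6000, q=299
  k=4: a=3, p=18301, q=912
  k=5: a=3, p=60903, q=3035

60903/3035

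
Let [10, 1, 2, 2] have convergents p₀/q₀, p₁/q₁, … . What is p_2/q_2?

Using pₖ = aₖpₖ₋₁ + pₖ₋₂, qₖ = aₖqₖ₋₁ + qₖ₋₂ (with p₋₁=1, p₋₂=0, q₋₁=0, q₋₂=1):
  k=0: a=10, p=10, q=1
  k=1: a=1, p=11, q=1
  k=2: a=2, p=32, q=3

32/3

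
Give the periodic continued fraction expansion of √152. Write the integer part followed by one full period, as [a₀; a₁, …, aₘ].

a₀ = ⌊√152⌋ = 12.

[12; 3, 24]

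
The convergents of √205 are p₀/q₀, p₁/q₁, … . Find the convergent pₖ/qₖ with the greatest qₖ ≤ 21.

√205 = [14; 3, 6, 1, 4, 1, 6, 3, 28, …] (period length 8).
Convergents:
  p_0/q_0 = 14/1
  p_1/q_1 = 43/3
  p_2/q_2 = 272/19
  p_3/q_3 = 315/22
q_2 = 19 ≤ 21 < 22 = q_3, so the answer is 272/19.

272/19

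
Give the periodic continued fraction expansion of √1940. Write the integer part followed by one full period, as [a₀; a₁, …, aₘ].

a₀ = ⌊√1940⌋ = 44.
With m₀=0, d₀=1 and mₖ₊₁ = dₖaₖ − mₖ, dₖ₊₁ = (n − mₖ₊₁²)/dₖ, aₖ₊₁ = ⌊(a₀+mₖ₊₁)/dₖ₊₁⌋:
  k=1: m=44, d=4, a=22
  k=2: m=44, d=1, a=88
d=1 and a=2a₀=88 at k=2, so the next step gives (m, d) = (44, 4) again — its k=1 value — and the period has length 2.

[44; 22, 88]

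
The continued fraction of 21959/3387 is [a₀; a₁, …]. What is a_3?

21959 = 6·3387 + 1637   →  a_0 = 6
3387 = 2·1637 + 113   →  a_1 = 2
1637 = 14·113 + 55   →  a_2 = 14
113 = 2·55 + 3   →  a_3 = 2

2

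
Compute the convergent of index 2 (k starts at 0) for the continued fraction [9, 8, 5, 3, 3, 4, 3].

Using pₖ = aₖpₖ₋₁ + pₖ₋₂, qₖ = aₖqₖ₋₁ + qₖ₋₂ (with p₋₁=1, p₋₂=0, q₋₁=0, q₋₂=1):
  k=0: a=9, p=9, q=1
  k=1: a=8, p=73, q=8
  k=2: a=5, p=374, q=41

374/41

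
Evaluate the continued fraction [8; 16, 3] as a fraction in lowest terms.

Fold from the inside: start with 3/1.
  16 + 1/3 = 49/3
  8 + 3/49 = 395/49

395/49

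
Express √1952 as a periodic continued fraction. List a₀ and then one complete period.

a₀ = ⌊√1952⌋ = 44.

[44; 5, 1, 1, 21, 1, 1, 5, 88]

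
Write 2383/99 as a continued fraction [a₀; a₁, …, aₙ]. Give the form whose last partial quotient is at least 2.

2383 = 24×99 + 7
99 = 14×7 + 1
7 = 7×1 + 0  (stop)
So 2383/99 = [24; 14, 7].

[24; 14, 7]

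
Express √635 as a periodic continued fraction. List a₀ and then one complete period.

a₀ = ⌊√635⌋ = 25.
With m₀=0, d₀=1 and mₖ₊₁ = dₖaₖ − mₖ, dₖ₊₁ = (n − mₖ₊₁²)/dₖ, aₖ₊₁ = ⌊(a₀+mₖ₊₁)/dₖ₊₁⌋:
  k=1: m=25, d=10, a=5
  k=2: m=25, d=1, a=50
d=1 and a=2a₀=50 at k=2, so the next step gives (m, d) = (25, 10) again — its k=1 value — and the period has length 2.

[25; 5, 50]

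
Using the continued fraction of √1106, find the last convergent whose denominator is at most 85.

√1106 = [33; 3, 1, 8, 1, 3, 66, …] (period length 6).
Convergents:
  p_0/q_0 = 33/1
  p_1/q_1 = 100/3
  p_2/q_2 = 133/4
  p_3/q_3 = 1164/35
  p_4/q_4 = 1297/39
  p_5/q_5 = 5055/152
q_4 = 39 ≤ 85 < 152 = q_5, so the answer is 1297/39.

1297/39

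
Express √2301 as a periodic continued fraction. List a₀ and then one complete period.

[47; 1, 30, 1, 94]

a₀ = ⌊√2301⌋ = 47.
With m₀=0, d₀=1 and mₖ₊₁ = dₖaₖ − mₖ, dₖ₊₁ = (n − mₖ₊₁²)/dₖ, aₖ₊₁ = ⌊(a₀+mₖ₊₁)/dₖ₊₁⌋:
  k=1: m=47, d=92, a=1
  k=2: m=45, d=3, a=30
  k=3: m=45, d=92, a=1
  k=4: m=47, d=1, a=94
d=1 and a=2a₀=94 at k=4, so the next step gives (m, d) = (47, 92) again — its k=1 value — and the period has length 4.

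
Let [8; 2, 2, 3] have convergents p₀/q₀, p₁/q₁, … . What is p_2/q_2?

42/5

Using pₖ = aₖpₖ₋₁ + pₖ₋₂, qₖ = aₖqₖ₋₁ + qₖ₋₂ (with p₋₁=1, p₋₂=0, q₋₁=0, q₋₂=1):
  k=0: a=8, p=8, q=1
  k=1: a=2, p=17, q=2
  k=2: a=2, p=42, q=5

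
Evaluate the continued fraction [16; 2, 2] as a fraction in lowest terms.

Using pₖ = aₖpₖ₋₁ + pₖ₋₂ and qₖ = aₖqₖ₋₁ + qₖ₋₂:
  k=0: a=16, p=16, q=1
  k=1: a=2, p=33, q=2
  k=2: a=2, p=82, q=5

82/5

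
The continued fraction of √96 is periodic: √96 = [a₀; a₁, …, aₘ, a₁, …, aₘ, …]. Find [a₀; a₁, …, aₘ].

a₀ = ⌊√96⌋ = 9.
With m₀=0, d₀=1 and mₖ₊₁ = dₖaₖ − mₖ, dₖ₊₁ = (n − mₖ₊₁²)/dₖ, aₖ₊₁ = ⌊(a₀+mₖ₊₁)/dₖ₊₁⌋:
  k=1: m=9, d=15, a=1
  k=2: m=6, d=4, a=3
  k=3: m=6, d=15, a=1
  k=4: m=9, d=1, a=18
d=1 and a=2a₀=18 at k=4, so the next step gives (m, d) = (9, 15) again — its k=1 value — and the period has length 4.

[9; 1, 3, 1, 18]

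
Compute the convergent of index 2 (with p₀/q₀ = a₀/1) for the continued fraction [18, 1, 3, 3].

75/4

Using pₖ = aₖpₖ₋₁ + pₖ₋₂, qₖ = aₖqₖ₋₁ + qₖ₋₂ (with p₋₁=1, p₋₂=0, q₋₁=0, q₋₂=1):
  k=0: a=18, p=18, q=1
  k=1: a=1, p=19, q=1
  k=2: a=3, p=75, q=4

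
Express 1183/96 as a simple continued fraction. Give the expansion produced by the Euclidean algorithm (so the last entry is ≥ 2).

[12; 3, 10, 3]

1183 = 12*96 + 31
96 = 3*31 + 3
31 = 10*3 + 1
3 = 3*1 + 0  (stop)
So 1183/96 = [12; 3, 10, 3].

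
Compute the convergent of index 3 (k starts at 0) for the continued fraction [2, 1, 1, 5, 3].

Using pₖ = aₖpₖ₋₁ + pₖ₋₂, qₖ = aₖqₖ₋₁ + qₖ₋₂ (with p₋₁=1, p₋₂=0, q₋₁=0, q₋₂=1):
  k=0: a=2, p=2, q=1
  k=1: a=1, p=3, q=1
  k=2: a=1, p=5, q=2
  k=3: a=5, p=28, q=11

28/11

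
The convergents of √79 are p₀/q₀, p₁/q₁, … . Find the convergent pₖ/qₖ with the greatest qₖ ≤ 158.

1351/152

√79 = [8; 1, 7, 1, 16, …] (period length 4).
Convergents:
  p_0/q_0 = 8/1
  p_1/q_1 = 9/1
  p_2/q_2 = 71/8
  p_3/q_3 = 80/9
  p_4/q_4 = 1351/152
  p_5/q_5 = 1431/161
q_4 = 152 ≤ 158 < 161 = q_5, so the answer is 1351/152.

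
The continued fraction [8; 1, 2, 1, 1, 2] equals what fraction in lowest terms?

Using pₖ = aₖpₖ₋₁ + pₖ₋₂ and qₖ = aₖqₖ₋₁ + qₖ₋₂:
  k=0: a=8, p=8, q=1
  k=1: a=1, p=9, q=1
  k=2: a=2, p=26, q=3
  k=3: a=1, p=35, q=4
  k=4: a=1, p=61, q=7
  k=5: a=2, p=157, q=18

157/18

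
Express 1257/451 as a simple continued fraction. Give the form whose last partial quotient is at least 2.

1257 = 2×451 + 355
451 = 1×355 + 96
355 = 3×96 + 67
96 = 1×67 + 29
67 = 2×29 + 9
29 = 3×9 + 2
9 = 4×2 + 1
2 = 2×1 + 0  (stop)
So 1257/451 = [2; 1, 3, 1, 2, 3, 4, 2].

[2; 1, 3, 1, 2, 3, 4, 2]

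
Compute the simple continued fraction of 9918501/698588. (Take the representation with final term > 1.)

[14; 5, 19, 11, 9, 5, 2, 6]

9918501 = 14·698588 + 138269
698588 = 5·138269 + 7243
138269 = 19·7243 + 652
7243 = 11·652 + 71
652 = 9·71 + 13
71 = 5·13 + 6
13 = 2·6 + 1
6 = 6·1 + 0  (stop)
So 9918501/698588 = [14; 5, 19, 11, 9, 5, 2, 6].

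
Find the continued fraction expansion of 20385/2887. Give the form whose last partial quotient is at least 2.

[7; 16, 2, 2, 11, 3]

20385 = 7*2887 + 176
2887 = 16*176 + 71
176 = 2*71 + 34
71 = 2*34 + 3
34 = 11*3 + 1
3 = 3*1 + 0  (stop)
So 20385/2887 = [7; 16, 2, 2, 11, 3].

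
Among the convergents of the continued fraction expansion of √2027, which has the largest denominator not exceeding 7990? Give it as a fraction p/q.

√2027 = [45; 45, 90, …] (period length 2).
Convergents:
  p_0/q_0 = 45/1
  p_1/q_1 = 2026/45
  p_2/q_2 = 182385/4051
  p_3/q_3 = 8209351/182340
q_2 = 4051 ≤ 7990 < 182340 = q_3, so the answer is 182385/4051.

182385/4051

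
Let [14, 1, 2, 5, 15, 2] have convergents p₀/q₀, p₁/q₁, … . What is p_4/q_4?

Using pₖ = aₖpₖ₋₁ + pₖ₋₂, qₖ = aₖqₖ₋₁ + qₖ₋₂ (with p₋₁=1, p₋₂=0, q₋₁=0, q₋₂=1):
  k=0: a=14, p=14, q=1
  k=1: a=1, p=15, q=1
  k=2: a=2, p=44, q=3
  k=3: a=5, p=235, q=16
  k=4: a=15, p=3569, q=243

3569/243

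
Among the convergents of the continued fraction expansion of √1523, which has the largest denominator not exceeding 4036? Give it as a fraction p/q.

118755/3043

√1523 = [39; 39, 78, …] (period length 2).
Convergents:
  p_0/q_0 = 39/1
  p_1/q_1 = 1522/39
  p_2/q_2 = 118755/3043
  p_3/q_3 = 4632967/118716
q_2 = 3043 ≤ 4036 < 118716 = q_3, so the answer is 118755/3043.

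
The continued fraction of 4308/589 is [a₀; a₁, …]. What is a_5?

1

4308 = 7·589 + 185   →  a_0 = 7
589 = 3·185 + 34   →  a_1 = 3
185 = 5·34 + 15   →  a_2 = 5
34 = 2·15 + 4   →  a_3 = 2
15 = 3·4 + 3   →  a_4 = 3
4 = 1·3 + 1   →  a_5 = 1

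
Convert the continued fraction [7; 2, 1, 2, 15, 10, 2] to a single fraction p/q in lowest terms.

19165/2599

Using pₖ = aₖpₖ₋₁ + pₖ₋₂ and qₖ = aₖqₖ₋₁ + qₖ₋₂:
  k=0: a=7, p=7, q=1
  k=1: a=2, p=15, q=2
  k=2: a=1, p=22, q=3
  k=3: a=2, p=59, q=8
  k=4: a=15, p=907, q=123
  k=5: a=10, p=9129, q=1238
  k=6: a=2, p=19165, q=2599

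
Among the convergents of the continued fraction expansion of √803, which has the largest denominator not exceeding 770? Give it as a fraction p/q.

√803 = [28; 2, 1, 27, 1, 2, 56, …] (period length 6).
Convergents:
  p_0/q_0 = 28/1
  p_1/q_1 = 57/2
  p_2/q_2 = 85/3
  p_3/q_3 = 2352/83
  p_4/q_4 = 2437/86
  p_5/q_5 = 7226/255
  p_6/q_6 = 407093/14366
q_5 = 255 ≤ 770 < 14366 = q_6, so the answer is 7226/255.

7226/255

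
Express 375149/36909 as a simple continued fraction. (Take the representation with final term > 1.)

375149 = 10×36909 + 6059
36909 = 6×6059 + 555
6059 = 10×555 + 509
555 = 1×509 + 46
509 = 11×46 + 3
46 = 15×3 + 1
3 = 3×1 + 0  (stop)
So 375149/36909 = [10; 6, 10, 1, 11, 15, 3].

[10; 6, 10, 1, 11, 15, 3]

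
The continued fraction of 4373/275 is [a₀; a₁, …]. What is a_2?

9

4373 = 15·275 + 248   →  a_0 = 15
275 = 1·248 + 27   →  a_1 = 1
248 = 9·27 + 5   →  a_2 = 9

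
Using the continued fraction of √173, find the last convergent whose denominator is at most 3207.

√173 = [13; 6, 1, 1, 6, 26, …] (period length 5).
Convergents:
  p_0/q_0 = 13/1
  p_1/q_1 = 79/6
  p_2/q_2 = 92/7
  p_3/q_3 = 171/13
  p_4/q_4 = 1118/85
  p_5/q_5 = 29239/2223
  p_6/q_6 = 176552/13423
q_5 = 2223 ≤ 3207 < 13423 = q_6, so the answer is 29239/2223.

29239/2223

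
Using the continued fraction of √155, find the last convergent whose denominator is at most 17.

112/9

√155 = [12; 2, 4, 2, 24, …] (period length 4).
Convergents:
  p_0/q_0 = 12/1
  p_1/q_1 = 25/2
  p_2/q_2 = 112/9
  p_3/q_3 = 249/20
q_2 = 9 ≤ 17 < 20 = q_3, so the answer is 112/9.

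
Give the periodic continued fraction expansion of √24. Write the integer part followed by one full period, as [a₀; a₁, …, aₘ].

[4; 1, 8]

a₀ = ⌊√24⌋ = 4.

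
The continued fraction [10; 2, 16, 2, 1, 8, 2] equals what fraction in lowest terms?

Fold from the inside: start with 2/1.
  8 + 1/2 = 17/2
  1 + 2/17 = 19/17
  2 + 17/19 = 55/19
  16 + 19/55 = 899/55
  2 + 55/899 = 1853/899
  10 + 899/1853 = 19429/1853

19429/1853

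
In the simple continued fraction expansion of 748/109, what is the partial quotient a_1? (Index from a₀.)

748 = 6·109 + 94   →  a_0 = 6
109 = 1·94 + 15   →  a_1 = 1

1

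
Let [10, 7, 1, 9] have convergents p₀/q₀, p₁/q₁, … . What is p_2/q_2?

Using pₖ = aₖpₖ₋₁ + pₖ₋₂, qₖ = aₖqₖ₋₁ + qₖ₋₂ (with p₋₁=1, p₋₂=0, q₋₁=0, q₋₂=1):
  k=0: a=10, p=10, q=1
  k=1: a=7, p=71, q=7
  k=2: a=1, p=81, q=8

81/8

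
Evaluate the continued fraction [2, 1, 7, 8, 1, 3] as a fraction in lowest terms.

817/284

Fold from the inside: start with 3/1.
  1 + 1/3 = 4/3
  8 + 3/4 = 35/4
  7 + 4/35 = 249/35
  1 + 35/249 = 284/249
  2 + 249/284 = 817/284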